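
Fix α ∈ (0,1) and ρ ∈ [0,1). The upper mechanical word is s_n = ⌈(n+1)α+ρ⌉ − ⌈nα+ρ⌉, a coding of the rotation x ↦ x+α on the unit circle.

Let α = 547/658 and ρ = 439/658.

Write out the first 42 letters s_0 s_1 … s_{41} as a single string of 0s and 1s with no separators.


111011111011111011111011111011111011111011

n=0: ⌈(1·547+439)/658⌉ − ⌈(0·547+439)/658⌉ = ⌈986/658⌉ − ⌈439/658⌉ = 2 − 1 = 1
n=1: ⌈(2·547+439)/658⌉ − ⌈(1·547+439)/658⌉ = ⌈1533/658⌉ − ⌈986/658⌉ = 3 − 2 = 1
n=2: ⌈(3·547+439)/658⌉ − ⌈(2·547+439)/658⌉ = ⌈2080/658⌉ − ⌈1533/658⌉ = 4 − 3 = 1
n=3: ⌈(4·547+439)/658⌉ − ⌈(3·547+439)/658⌉ = ⌈2627/658⌉ − ⌈2080/658⌉ = 4 − 4 = 0
n=4: ⌈(5·547+439)/658⌉ − ⌈(4·547+439)/658⌉ = ⌈3174/658⌉ − ⌈2627/658⌉ = 5 − 4 = 1
n=5: ⌈(6·547+439)/658⌉ − ⌈(5·547+439)/658⌉ = ⌈3721/658⌉ − ⌈3174/658⌉ = 6 − 5 = 1
n=6: ⌈(7·547+439)/658⌉ − ⌈(6·547+439)/658⌉ = ⌈4268/658⌉ − ⌈3721/658⌉ = 7 − 6 = 1
n=7: ⌈(8·547+439)/658⌉ − ⌈(7·547+439)/658⌉ = ⌈4815/658⌉ − ⌈4268/658⌉ = 8 − 7 = 1
n=8: ⌈(9·547+439)/658⌉ − ⌈(8·547+439)/658⌉ = ⌈5362/658⌉ − ⌈4815/658⌉ = 9 − 8 = 1
n=9: ⌈(10·547+439)/658⌉ − ⌈(9·547+439)/658⌉ = ⌈5909/658⌉ − ⌈5362/658⌉ = 9 − 9 = 0
n=10: ⌈(11·547+439)/658⌉ − ⌈(10·547+439)/658⌉ = ⌈6456/658⌉ − ⌈5909/658⌉ = 10 − 9 = 1
n=11: ⌈(12·547+439)/658⌉ − ⌈(11·547+439)/658⌉ = ⌈7003/658⌉ − ⌈6456/658⌉ = 11 − 10 = 1
n=12: ⌈(13·547+439)/658⌉ − ⌈(12·547+439)/658⌉ = ⌈7550/658⌉ − ⌈7003/658⌉ = 12 − 11 = 1
n=13: ⌈(14·547+439)/658⌉ − ⌈(13·547+439)/658⌉ = ⌈8097/658⌉ − ⌈7550/658⌉ = 13 − 12 = 1
n=14: ⌈(15·547+439)/658⌉ − ⌈(14·547+439)/658⌉ = ⌈8644/658⌉ − ⌈8097/658⌉ = 14 − 13 = 1
n=15: ⌈(16·547+439)/658⌉ − ⌈(15·547+439)/658⌉ = ⌈9191/658⌉ − ⌈8644/658⌉ = 14 − 14 = 0
n=16: ⌈(17·547+439)/658⌉ − ⌈(16·547+439)/658⌉ = ⌈9738/658⌉ − ⌈9191/658⌉ = 15 − 14 = 1
n=17: ⌈(18·547+439)/658⌉ − ⌈(17·547+439)/658⌉ = ⌈10285/658⌉ − ⌈9738/658⌉ = 16 − 15 = 1
n=18: ⌈(19·547+439)/658⌉ − ⌈(18·547+439)/658⌉ = ⌈10832/658⌉ − ⌈10285/658⌉ = 17 − 16 = 1
n=19: ⌈(20·547+439)/658⌉ − ⌈(19·547+439)/658⌉ = ⌈11379/658⌉ − ⌈10832/658⌉ = 18 − 17 = 1
n=20: ⌈(21·547+439)/658⌉ − ⌈(20·547+439)/658⌉ = ⌈11926/658⌉ − ⌈11379/658⌉ = 19 − 18 = 1
n=21: ⌈(22·547+439)/658⌉ − ⌈(21·547+439)/658⌉ = ⌈12473/658⌉ − ⌈11926/658⌉ = 19 − 19 = 0
n=22: ⌈(23·547+439)/658⌉ − ⌈(22·547+439)/658⌉ = ⌈13020/658⌉ − ⌈12473/658⌉ = 20 − 19 = 1
n=23: ⌈(24·547+439)/658⌉ − ⌈(23·547+439)/658⌉ = ⌈13567/658⌉ − ⌈13020/658⌉ = 21 − 20 = 1
n=24: ⌈(25·547+439)/658⌉ − ⌈(24·547+439)/658⌉ = ⌈14114/658⌉ − ⌈13567/658⌉ = 22 − 21 = 1
n=25: ⌈(26·547+439)/658⌉ − ⌈(25·547+439)/658⌉ = ⌈14661/658⌉ − ⌈14114/658⌉ = 23 − 22 = 1
n=26: ⌈(27·547+439)/658⌉ − ⌈(26·547+439)/658⌉ = ⌈15208/658⌉ − ⌈14661/658⌉ = 24 − 23 = 1
n=27: ⌈(28·547+439)/658⌉ − ⌈(27·547+439)/658⌉ = ⌈15755/658⌉ − ⌈15208/658⌉ = 24 − 24 = 0
n=28: ⌈(29·547+439)/658⌉ − ⌈(28·547+439)/658⌉ = ⌈16302/658⌉ − ⌈15755/658⌉ = 25 − 24 = 1
n=29: ⌈(30·547+439)/658⌉ − ⌈(29·547+439)/658⌉ = ⌈16849/658⌉ − ⌈16302/658⌉ = 26 − 25 = 1
n=30: ⌈(31·547+439)/658⌉ − ⌈(30·547+439)/658⌉ = ⌈17396/658⌉ − ⌈16849/658⌉ = 27 − 26 = 1
n=31: ⌈(32·547+439)/658⌉ − ⌈(31·547+439)/658⌉ = ⌈17943/658⌉ − ⌈17396/658⌉ = 28 − 27 = 1
n=32: ⌈(33·547+439)/658⌉ − ⌈(32·547+439)/658⌉ = ⌈18490/658⌉ − ⌈17943/658⌉ = 29 − 28 = 1
n=33: ⌈(34·547+439)/658⌉ − ⌈(33·547+439)/658⌉ = ⌈19037/658⌉ − ⌈18490/658⌉ = 29 − 29 = 0
n=34: ⌈(35·547+439)/658⌉ − ⌈(34·547+439)/658⌉ = ⌈19584/658⌉ − ⌈19037/658⌉ = 30 − 29 = 1
n=35: ⌈(36·547+439)/658⌉ − ⌈(35·547+439)/658⌉ = ⌈20131/658⌉ − ⌈19584/658⌉ = 31 − 30 = 1
n=36: ⌈(37·547+439)/658⌉ − ⌈(36·547+439)/658⌉ = ⌈20678/658⌉ − ⌈20131/658⌉ = 32 − 31 = 1
n=37: ⌈(38·547+439)/658⌉ − ⌈(37·547+439)/658⌉ = ⌈21225/658⌉ − ⌈20678/658⌉ = 33 − 32 = 1
n=38: ⌈(39·547+439)/658⌉ − ⌈(38·547+439)/658⌉ = ⌈21772/658⌉ − ⌈21225/658⌉ = 34 − 33 = 1
n=39: ⌈(40·547+439)/658⌉ − ⌈(39·547+439)/658⌉ = ⌈22319/658⌉ − ⌈21772/658⌉ = 34 − 34 = 0
n=40: ⌈(41·547+439)/658⌉ − ⌈(40·547+439)/658⌉ = ⌈22866/658⌉ − ⌈22319/658⌉ = 35 − 34 = 1
n=41: ⌈(42·547+439)/658⌉ − ⌈(41·547+439)/658⌉ = ⌈23413/658⌉ − ⌈22866/658⌉ = 36 − 35 = 1


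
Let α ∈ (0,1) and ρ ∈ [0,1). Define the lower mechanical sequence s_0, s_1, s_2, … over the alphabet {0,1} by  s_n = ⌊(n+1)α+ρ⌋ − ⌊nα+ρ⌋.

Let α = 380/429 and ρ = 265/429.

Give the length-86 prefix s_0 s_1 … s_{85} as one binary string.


11111011111111011111110111111110111111110111111110111111101111111101111111101111111101

n=0: ⌊(1·380+265)/429⌋ − ⌊(0·380+265)/429⌋ = ⌊645/429⌋ − ⌊265/429⌋ = 1 − 0 = 1
n=1: ⌊(2·380+265)/429⌋ − ⌊(1·380+265)/429⌋ = ⌊1025/429⌋ − ⌊645/429⌋ = 2 − 1 = 1
n=2: ⌊(3·380+265)/429⌋ − ⌊(2·380+265)/429⌋ = ⌊1405/429⌋ − ⌊1025/429⌋ = 3 − 2 = 1
n=3: ⌊(4·380+265)/429⌋ − ⌊(3·380+265)/429⌋ = ⌊1785/429⌋ − ⌊1405/429⌋ = 4 − 3 = 1
n=4: ⌊(5·380+265)/429⌋ − ⌊(4·380+265)/429⌋ = ⌊2165/429⌋ − ⌊1785/429⌋ = 5 − 4 = 1
n=5: ⌊(6·380+265)/429⌋ − ⌊(5·380+265)/429⌋ = ⌊2545/429⌋ − ⌊2165/429⌋ = 5 − 5 = 0
n=6: ⌊(7·380+265)/429⌋ − ⌊(6·380+265)/429⌋ = ⌊2925/429⌋ − ⌊2545/429⌋ = 6 − 5 = 1
n=7: ⌊(8·380+265)/429⌋ − ⌊(7·380+265)/429⌋ = ⌊3305/429⌋ − ⌊2925/429⌋ = 7 − 6 = 1
n=8: ⌊(9·380+265)/429⌋ − ⌊(8·380+265)/429⌋ = ⌊3685/429⌋ − ⌊3305/429⌋ = 8 − 7 = 1
n=9: ⌊(10·380+265)/429⌋ − ⌊(9·380+265)/429⌋ = ⌊4065/429⌋ − ⌊3685/429⌋ = 9 − 8 = 1
n=10: ⌊(11·380+265)/429⌋ − ⌊(10·380+265)/429⌋ = ⌊4445/429⌋ − ⌊4065/429⌋ = 10 − 9 = 1
n=11: ⌊(12·380+265)/429⌋ − ⌊(11·380+265)/429⌋ = ⌊4825/429⌋ − ⌊4445/429⌋ = 11 − 10 = 1
n=12: ⌊(13·380+265)/429⌋ − ⌊(12·380+265)/429⌋ = ⌊5205/429⌋ − ⌊4825/429⌋ = 12 − 11 = 1
n=13: ⌊(14·380+265)/429⌋ − ⌊(13·380+265)/429⌋ = ⌊5585/429⌋ − ⌊5205/429⌋ = 13 − 12 = 1
n=14: ⌊(15·380+265)/429⌋ − ⌊(14·380+265)/429⌋ = ⌊5965/429⌋ − ⌊5585/429⌋ = 13 − 13 = 0
n=15: ⌊(16·380+265)/429⌋ − ⌊(15·380+265)/429⌋ = ⌊6345/429⌋ − ⌊5965/429⌋ = 14 − 13 = 1
n=16: ⌊(17·380+265)/429⌋ − ⌊(16·380+265)/429⌋ = ⌊6725/429⌋ − ⌊6345/429⌋ = 15 − 14 = 1
n=17: ⌊(18·380+265)/429⌋ − ⌊(17·380+265)/429⌋ = ⌊7105/429⌋ − ⌊6725/429⌋ = 16 − 15 = 1
n=18: ⌊(19·380+265)/429⌋ − ⌊(18·380+265)/429⌋ = ⌊7485/429⌋ − ⌊7105/429⌋ = 17 − 16 = 1
n=19: ⌊(20·380+265)/429⌋ − ⌊(19·380+265)/429⌋ = ⌊7865/429⌋ − ⌊7485/429⌋ = 18 − 17 = 1
n=20: ⌊(21·380+265)/429⌋ − ⌊(20·380+265)/429⌋ = ⌊8245/429⌋ − ⌊7865/429⌋ = 19 − 18 = 1
n=21: ⌊(22·380+265)/429⌋ − ⌊(21·380+265)/429⌋ = ⌊8625/429⌋ − ⌊8245/429⌋ = 20 − 19 = 1
n=22: ⌊(23·380+265)/429⌋ − ⌊(22·380+265)/429⌋ = ⌊9005/429⌋ − ⌊8625/429⌋ = 20 − 20 = 0
n=23: ⌊(24·380+265)/429⌋ − ⌊(23·380+265)/429⌋ = ⌊9385/429⌋ − ⌊9005/429⌋ = 21 − 20 = 1
n=24: ⌊(25·380+265)/429⌋ − ⌊(24·380+265)/429⌋ = ⌊9765/429⌋ − ⌊9385/429⌋ = 22 − 21 = 1
n=25: ⌊(26·380+265)/429⌋ − ⌊(25·380+265)/429⌋ = ⌊10145/429⌋ − ⌊9765/429⌋ = 23 − 22 = 1
n=26: ⌊(27·380+265)/429⌋ − ⌊(26·380+265)/429⌋ = ⌊10525/429⌋ − ⌊10145/429⌋ = 24 − 23 = 1
n=27: ⌊(28·380+265)/429⌋ − ⌊(27·380+265)/429⌋ = ⌊10905/429⌋ − ⌊10525/429⌋ = 25 − 24 = 1
n=28: ⌊(29·380+265)/429⌋ − ⌊(28·380+265)/429⌋ = ⌊11285/429⌋ − ⌊10905/429⌋ = 26 − 25 = 1
n=29: ⌊(30·380+265)/429⌋ − ⌊(29·380+265)/429⌋ = ⌊11665/429⌋ − ⌊11285/429⌋ = 27 − 26 = 1
n=30: ⌊(31·380+265)/429⌋ − ⌊(30·380+265)/429⌋ = ⌊12045/429⌋ − ⌊11665/429⌋ = 28 − 27 = 1
n=31: ⌊(32·380+265)/429⌋ − ⌊(31·380+265)/429⌋ = ⌊12425/429⌋ − ⌊12045/429⌋ = 28 − 28 = 0
n=32: ⌊(33·380+265)/429⌋ − ⌊(32·380+265)/429⌋ = ⌊12805/429⌋ − ⌊12425/429⌋ = 29 − 28 = 1
n=33: ⌊(34·380+265)/429⌋ − ⌊(33·380+265)/429⌋ = ⌊13185/429⌋ − ⌊12805/429⌋ = 30 − 29 = 1
n=34: ⌊(35·380+265)/429⌋ − ⌊(34·380+265)/429⌋ = ⌊13565/429⌋ − ⌊13185/429⌋ = 31 − 30 = 1
n=35: ⌊(36·380+265)/429⌋ − ⌊(35·380+265)/429⌋ = ⌊13945/429⌋ − ⌊13565/429⌋ = 32 − 31 = 1
n=36: ⌊(37·380+265)/429⌋ − ⌊(36·380+265)/429⌋ = ⌊14325/429⌋ − ⌊13945/429⌋ = 33 − 32 = 1
n=37: ⌊(38·380+265)/429⌋ − ⌊(37·380+265)/429⌋ = ⌊14705/429⌋ − ⌊14325/429⌋ = 34 − 33 = 1
n=38: ⌊(39·380+265)/429⌋ − ⌊(38·380+265)/429⌋ = ⌊15085/429⌋ − ⌊14705/429⌋ = 35 − 34 = 1
n=39: ⌊(40·380+265)/429⌋ − ⌊(39·380+265)/429⌋ = ⌊15465/429⌋ − ⌊15085/429⌋ = 36 − 35 = 1
n=40: ⌊(41·380+265)/429⌋ − ⌊(40·380+265)/429⌋ = ⌊15845/429⌋ − ⌊15465/429⌋ = 36 − 36 = 0
n=41: ⌊(42·380+265)/429⌋ − ⌊(41·380+265)/429⌋ = ⌊16225/429⌋ − ⌊15845/429⌋ = 37 − 36 = 1
n=42: ⌊(43·380+265)/429⌋ − ⌊(42·380+265)/429⌋ = ⌊16605/429⌋ − ⌊16225/429⌋ = 38 − 37 = 1
n=43: ⌊(44·380+265)/429⌋ − ⌊(43·380+265)/429⌋ = ⌊16985/429⌋ − ⌊16605/429⌋ = 39 − 38 = 1
n=44: ⌊(45·380+265)/429⌋ − ⌊(44·380+265)/429⌋ = ⌊17365/429⌋ − ⌊16985/429⌋ = 40 − 39 = 1
n=45: ⌊(46·380+265)/429⌋ − ⌊(45·380+265)/429⌋ = ⌊17745/429⌋ − ⌊17365/429⌋ = 41 − 40 = 1
n=46: ⌊(47·380+265)/429⌋ − ⌊(46·380+265)/429⌋ = ⌊18125/429⌋ − ⌊17745/429⌋ = 42 − 41 = 1
n=47: ⌊(48·380+265)/429⌋ − ⌊(47·380+265)/429⌋ = ⌊18505/429⌋ − ⌊18125/429⌋ = 43 − 42 = 1
n=48: ⌊(49·380+265)/429⌋ − ⌊(48·380+265)/429⌋ = ⌊18885/429⌋ − ⌊18505/429⌋ = 44 − 43 = 1
n=49: ⌊(50·380+265)/429⌋ − ⌊(49·380+265)/429⌋ = ⌊19265/429⌋ − ⌊18885/429⌋ = 44 − 44 = 0
n=50: ⌊(51·380+265)/429⌋ − ⌊(50·380+265)/429⌋ = ⌊19645/429⌋ − ⌊19265/429⌋ = 45 − 44 = 1
n=51: ⌊(52·380+265)/429⌋ − ⌊(51·380+265)/429⌋ = ⌊20025/429⌋ − ⌊19645/429⌋ = 46 − 45 = 1
n=52: ⌊(53·380+265)/429⌋ − ⌊(52·380+265)/429⌋ = ⌊20405/429⌋ − ⌊20025/429⌋ = 47 − 46 = 1
n=53: ⌊(54·380+265)/429⌋ − ⌊(53·380+265)/429⌋ = ⌊20785/429⌋ − ⌊20405/429⌋ = 48 − 47 = 1
n=54: ⌊(55·380+265)/429⌋ − ⌊(54·380+265)/429⌋ = ⌊21165/429⌋ − ⌊20785/429⌋ = 49 − 48 = 1
n=55: ⌊(56·380+265)/429⌋ − ⌊(55·380+265)/429⌋ = ⌊21545/429⌋ − ⌊21165/429⌋ = 50 − 49 = 1
n=56: ⌊(57·380+265)/429⌋ − ⌊(56·380+265)/429⌋ = ⌊21925/429⌋ − ⌊21545/429⌋ = 51 − 50 = 1
n=57: ⌊(58·380+265)/429⌋ − ⌊(57·380+265)/429⌋ = ⌊22305/429⌋ − ⌊21925/429⌋ = 51 − 51 = 0
n=58: ⌊(59·380+265)/429⌋ − ⌊(58·380+265)/429⌋ = ⌊22685/429⌋ − ⌊22305/429⌋ = 52 − 51 = 1
n=59: ⌊(60·380+265)/429⌋ − ⌊(59·380+265)/429⌋ = ⌊23065/429⌋ − ⌊22685/429⌋ = 53 − 52 = 1
n=60: ⌊(61·380+265)/429⌋ − ⌊(60·380+265)/429⌋ = ⌊23445/429⌋ − ⌊23065/429⌋ = 54 − 53 = 1
n=61: ⌊(62·380+265)/429⌋ − ⌊(61·380+265)/429⌋ = ⌊23825/429⌋ − ⌊23445/429⌋ = 55 − 54 = 1
n=62: ⌊(63·380+265)/429⌋ − ⌊(62·380+265)/429⌋ = ⌊24205/429⌋ − ⌊23825/429⌋ = 56 − 55 = 1
n=63: ⌊(64·380+265)/429⌋ − ⌊(63·380+265)/429⌋ = ⌊24585/429⌋ − ⌊24205/429⌋ = 57 − 56 = 1
n=64: ⌊(65·380+265)/429⌋ − ⌊(64·380+265)/429⌋ = ⌊24965/429⌋ − ⌊24585/429⌋ = 58 − 57 = 1
n=65: ⌊(66·380+265)/429⌋ − ⌊(65·380+265)/429⌋ = ⌊25345/429⌋ − ⌊24965/429⌋ = 59 − 58 = 1
n=66: ⌊(67·380+265)/429⌋ − ⌊(66·380+265)/429⌋ = ⌊25725/429⌋ − ⌊25345/429⌋ = 59 − 59 = 0
n=67: ⌊(68·380+265)/429⌋ − ⌊(67·380+265)/429⌋ = ⌊26105/429⌋ − ⌊25725/429⌋ = 60 − 59 = 1
n=68: ⌊(69·380+265)/429⌋ − ⌊(68·380+265)/429⌋ = ⌊26485/429⌋ − ⌊26105/429⌋ = 61 − 60 = 1
n=69: ⌊(70·380+265)/429⌋ − ⌊(69·380+265)/429⌋ = ⌊26865/429⌋ − ⌊26485/429⌋ = 62 − 61 = 1
n=70: ⌊(71·380+265)/429⌋ − ⌊(70·380+265)/429⌋ = ⌊27245/429⌋ − ⌊26865/429⌋ = 63 − 62 = 1
n=71: ⌊(72·380+265)/429⌋ − ⌊(71·380+265)/429⌋ = ⌊27625/429⌋ − ⌊27245/429⌋ = 64 − 63 = 1
n=72: ⌊(73·380+265)/429⌋ − ⌊(72·380+265)/429⌋ = ⌊28005/429⌋ − ⌊27625/429⌋ = 65 − 64 = 1
n=73: ⌊(74·380+265)/429⌋ − ⌊(73·380+265)/429⌋ = ⌊28385/429⌋ − ⌊28005/429⌋ = 66 − 65 = 1
n=74: ⌊(75·380+265)/429⌋ − ⌊(74·380+265)/429⌋ = ⌊28765/429⌋ − ⌊28385/429⌋ = 67 − 66 = 1
n=75: ⌊(76·380+265)/429⌋ − ⌊(75·380+265)/429⌋ = ⌊29145/429⌋ − ⌊28765/429⌋ = 67 − 67 = 0
n=76: ⌊(77·380+265)/429⌋ − ⌊(76·380+265)/429⌋ = ⌊29525/429⌋ − ⌊29145/429⌋ = 68 − 67 = 1
n=77: ⌊(78·380+265)/429⌋ − ⌊(77·380+265)/429⌋ = ⌊29905/429⌋ − ⌊29525/429⌋ = 69 − 68 = 1
n=78: ⌊(79·380+265)/429⌋ − ⌊(78·380+265)/429⌋ = ⌊30285/429⌋ − ⌊29905/429⌋ = 70 − 69 = 1
n=79: ⌊(80·380+265)/429⌋ − ⌊(79·380+265)/429⌋ = ⌊30665/429⌋ − ⌊30285/429⌋ = 71 − 70 = 1
n=80: ⌊(81·380+265)/429⌋ − ⌊(80·380+265)/429⌋ = ⌊31045/429⌋ − ⌊30665/429⌋ = 72 − 71 = 1
n=81: ⌊(82·380+265)/429⌋ − ⌊(81·380+265)/429⌋ = ⌊31425/429⌋ − ⌊31045/429⌋ = 73 − 72 = 1
n=82: ⌊(83·380+265)/429⌋ − ⌊(82·380+265)/429⌋ = ⌊31805/429⌋ − ⌊31425/429⌋ = 74 − 73 = 1
n=83: ⌊(84·380+265)/429⌋ − ⌊(83·380+265)/429⌋ = ⌊32185/429⌋ − ⌊31805/429⌋ = 75 − 74 = 1
n=84: ⌊(85·380+265)/429⌋ − ⌊(84·380+265)/429⌋ = ⌊32565/429⌋ − ⌊32185/429⌋ = 75 − 75 = 0
n=85: ⌊(86·380+265)/429⌋ − ⌊(85·380+265)/429⌋ = ⌊32945/429⌋ − ⌊32565/429⌋ = 76 − 75 = 1


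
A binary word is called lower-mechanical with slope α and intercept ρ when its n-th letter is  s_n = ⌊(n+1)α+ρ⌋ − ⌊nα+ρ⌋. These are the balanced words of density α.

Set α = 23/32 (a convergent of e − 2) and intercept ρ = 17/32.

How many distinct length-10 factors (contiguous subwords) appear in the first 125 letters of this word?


t_n = ⌊(n·23+17)/32⌋ for n = 0 … 125:
  n=0…9: ⌊17/32⌋=0 ⌊40/32⌋=1 ⌊63/32⌋=1 ⌊86/32⌋=2 ⌊109/32⌋=3 ⌊132/32⌋=4 ⌊155/32⌋=4 ⌊178/32⌋=5 ⌊201/32⌋=6 ⌊224/32⌋=7
  n=10…19: ⌊247/32⌋=7 ⌊270/32⌋=8 ⌊293/32⌋=9 ⌊316/32⌋=9 ⌊339/32⌋=10 ⌊362/32⌋=11 ⌊385/32⌋=12 ⌊408/32⌋=12 ⌊431/32⌋=13 ⌊454/32⌋=14
  n=20…29: ⌊477/32⌋=14 ⌊500/32⌋=15 ⌊523/32⌋=16 ⌊546/32⌋=17 ⌊569/32⌋=17 ⌊592/32⌋=18 ⌊615/32⌋=19 ⌊638/32⌋=19 ⌊661/32⌋=20 ⌊684/32⌋=21
  n=30…39: ⌊707/32⌋=22 ⌊730/32⌋=22 ⌊753/32⌋=23 ⌊776/32⌋=24 ⌊799/32⌋=24 ⌊822/32⌋=25 ⌊845/32⌋=26 ⌊868/32⌋=27 ⌊891/32⌋=27 ⌊914/32⌋=28
  n=40…49: ⌊937/32⌋=29 ⌊960/32⌋=30 ⌊983/32⌋=30 ⌊1006/32⌋=31 ⌊1029/32⌋=32 ⌊1052/32⌋=32 ⌊1075/32⌋=33 ⌊1098/32⌋=34 ⌊1121/32⌋=35 ⌊1144/32⌋=35
  n=50…59: ⌊1167/32⌋=36 ⌊1190/32⌋=37 ⌊1213/32⌋=37 ⌊1236/32⌋=38 ⌊1259/32⌋=39 ⌊1282/32⌋=40 ⌊1305/32⌋=40 ⌊1328/32⌋=41 ⌊1351/32⌋=42 ⌊1374/32⌋=42
  n=60…69: ⌊1397/32⌋=43 ⌊1420/32⌋=44 ⌊1443/32⌋=45 ⌊1466/32⌋=45 ⌊1489/32⌋=46 ⌊1512/32⌋=47 ⌊1535/32⌋=47 ⌊1558/32⌋=48 ⌊1581/32⌋=49 ⌊1604/32⌋=50
  n=70…79: ⌊1627/32⌋=50 ⌊1650/32⌋=51 ⌊1673/32⌋=52 ⌊1696/32⌋=53 ⌊1719/32⌋=53 ⌊1742/32⌋=54 ⌊1765/32⌋=55 ⌊1788/32⌋=55 ⌊1811/32⌋=56 ⌊1834/32⌋=57
  n=80…89: ⌊1857/32⌋=58 ⌊1880/32⌋=58 ⌊1903/32⌋=59 ⌊1926/32⌋=60 ⌊1949/32⌋=60 ⌊1972/32⌋=61 ⌊1995/32⌋=62 ⌊2018/32⌋=63 ⌊2041/32⌋=63 ⌊2064/32⌋=64
  n=90…99: ⌊2087/32⌋=65 ⌊2110/32⌋=65 ⌊2133/32⌋=66 ⌊2156/32⌋=67 ⌊2179/32⌋=68 ⌊2202/32⌋=68 ⌊2225/32⌋=69 ⌊2248/32⌋=70 ⌊2271/32⌋=70 ⌊2294/32⌋=71
  n=100…109: ⌊2317/32⌋=72 ⌊2340/32⌋=73 ⌊2363/32⌋=73 ⌊2386/32⌋=74 ⌊2409/32⌋=75 ⌊2432/32⌋=76 ⌊2455/32⌋=76 ⌊2478/32⌋=77 ⌊2501/32⌋=78 ⌊2524/32⌋=78
  n=110…119: ⌊2547/32⌋=79 ⌊2570/32⌋=80 ⌊2593/32⌋=81 ⌊2616/32⌋=81 ⌊2639/32⌋=82 ⌊2662/32⌋=83 ⌊2685/32⌋=83 ⌊2708/32⌋=84 ⌊2731/32⌋=85 ⌊2754/32⌋=86
  n=120…125: ⌊2777/32⌋=86 ⌊2800/32⌋=87 ⌊2823/32⌋=88 ⌊2846/32⌋=88 ⌊2869/32⌋=89 ⌊2892/32⌋=90
s_n = t_(n+1) − t_n for n = 0 … 124 gives
prefix = 10111011101101110110111011011101101110111011011101101110110111011011101110110111011011101101110110111011101101110110111011011
slide a length-10 window over [0..9] … [115..124] (116 windows); first occurrence of each distinct factor:
  [  0..  9] 1011101110
  [  1.. 10] 0111011101
  [  2.. 11] 1110111011
  [  3.. 12] 1101110110
  [  4.. 13] 1011101101
  [  5.. 14] 0111011011
  [  6.. 15] 1110110111
  [  7.. 16] 1101101110
  [  8.. 17] 1011011101
  [  9.. 18] 0110111011
  [ 31.. 40] 1101110111
  (the other 105 windows repeat one of these)
distinct factors: {0110111011, 0111011011, 0111011101, 1011011101, 1011101101, 1011101110, 1101101110, 1101110110, 1101110111, 1110110111, 1110111011}
count = 11  (Sturmian bound for length 10 is 11)

11


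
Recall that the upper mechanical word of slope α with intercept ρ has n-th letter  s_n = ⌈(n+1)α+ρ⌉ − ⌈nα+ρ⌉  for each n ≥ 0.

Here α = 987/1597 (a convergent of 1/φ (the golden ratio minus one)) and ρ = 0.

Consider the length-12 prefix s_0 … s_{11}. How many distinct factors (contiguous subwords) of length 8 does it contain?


5

t_n = ⌈(n·987)/1597⌉ for n = 0 … 12:
  n=0…9: ⌈0/1597⌉=0 ⌈987/1597⌉=1 ⌈1974/1597⌉=2 ⌈2961/1597⌉=2 ⌈3948/1597⌉=3 ⌈4935/1597⌉=4 ⌈5922/1597⌉=4 ⌈6909/1597⌉=5 ⌈7896/1597⌉=5 ⌈8883/1597⌉=6
  n=10…12: ⌈9870/1597⌉=7 ⌈10857/1597⌉=7 ⌈11844/1597⌉=8
s_n = t_(n+1) − t_n for n = 0 … 11 gives
prefix = 110110101101
slide a length-8 window over [0..7] … [4..11] (5 windows); first occurrence of each distinct factor:
  [  0..  7] 11011010
  [  1..  8] 10110101
  [  2..  9] 01101011
  [  3.. 10] 11010110
  [  4.. 11] 10101101
distinct factors: {01101011, 10101101, 10110101, 11010110, 11011010}
count = 5  (Sturmian bound for length 8 is 9)


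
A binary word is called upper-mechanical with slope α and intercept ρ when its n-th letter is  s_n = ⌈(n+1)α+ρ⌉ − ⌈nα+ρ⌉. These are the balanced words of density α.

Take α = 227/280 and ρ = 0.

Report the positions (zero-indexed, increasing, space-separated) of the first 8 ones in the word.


0 1 2 3 4 6 7 8

n=0: ⌈227/280⌉−⌈0/280⌉ = 1−0 = 1  ← one
n=1: ⌈454/280⌉−⌈227/280⌉ = 2−1 = 1  ← one
n=2: ⌈681/280⌉−⌈454/280⌉ = 3−2 = 1  ← one
n=3: ⌈908/280⌉−⌈681/280⌉ = 4−3 = 1  ← one
n=4: ⌈1135/280⌉−⌈908/280⌉ = 5−4 = 1  ← one
n=5: ⌈1362/280⌉−⌈1135/280⌉ = 5−5 = 0
n=6: ⌈1589/280⌉−⌈1362/280⌉ = 6−5 = 1  ← one
n=7: ⌈1816/280⌉−⌈1589/280⌉ = 7−6 = 1  ← one
n=8: ⌈2043/280⌉−⌈1816/280⌉ = 8−7 = 1  ← one
positions of the first 8 ones: 0 1 2 3 4 6 7 8


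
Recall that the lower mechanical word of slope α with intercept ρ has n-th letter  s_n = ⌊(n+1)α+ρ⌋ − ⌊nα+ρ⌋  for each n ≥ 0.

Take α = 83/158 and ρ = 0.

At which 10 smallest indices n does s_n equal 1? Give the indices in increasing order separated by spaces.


1 3 5 7 9 11 13 15 17 19

n=0: ⌊83/158⌋−⌊0/158⌋ = 0−0 = 0
n=1: ⌊166/158⌋−⌊83/158⌋ = 1−0 = 1  ← one
n=2: ⌊249/158⌋−⌊166/158⌋ = 1−1 = 0
n=3: ⌊332/158⌋−⌊249/158⌋ = 2−1 = 1  ← one
n=4: ⌊415/158⌋−⌊332/158⌋ = 2−2 = 0
n=5: ⌊498/158⌋−⌊415/158⌋ = 3−2 = 1  ← one
n=6: ⌊581/158⌋−⌊498/158⌋ = 3−3 = 0
n=7: ⌊664/158⌋−⌊581/158⌋ = 4−3 = 1  ← one
n=8: ⌊747/158⌋−⌊664/158⌋ = 4−4 = 0
n=9: ⌊830/158⌋−⌊747/158⌋ = 5−4 = 1  ← one
n=10: ⌊913/158⌋−⌊830/158⌋ = 5−5 = 0
n=11: ⌊996/158⌋−⌊913/158⌋ = 6−5 = 1  ← one
n=12: ⌊1079/158⌋−⌊996/158⌋ = 6−6 = 0
n=13: ⌊1162/158⌋−⌊1079/158⌋ = 7−6 = 1  ← one
n=14: ⌊1245/158⌋−⌊1162/158⌋ = 7−7 = 0
n=15: ⌊1328/158⌋−⌊1245/158⌋ = 8−7 = 1  ← one
n=16: ⌊1411/158⌋−⌊1328/158⌋ = 8−8 = 0
n=17: ⌊1494/158⌋−⌊1411/158⌋ = 9−8 = 1  ← one
n=18: ⌊1577/158⌋−⌊1494/158⌋ = 9−9 = 0
n=19: ⌊1660/158⌋−⌊1577/158⌋ = 10−9 = 1  ← one
positions of the first 10 ones: 1 3 5 7 9 11 13 15 17 19


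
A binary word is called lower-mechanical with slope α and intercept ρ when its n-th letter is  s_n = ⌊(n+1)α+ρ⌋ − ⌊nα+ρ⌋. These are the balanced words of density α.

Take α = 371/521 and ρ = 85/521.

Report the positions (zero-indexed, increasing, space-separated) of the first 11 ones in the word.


n=0: ⌊456/521⌋−⌊85/521⌋ = 0−0 = 0
n=1: ⌊827/521⌋−⌊456/521⌋ = 1−0 = 1  ← one
n=2: ⌊1198/521⌋−⌊827/521⌋ = 2−1 = 1  ← one
n=3: ⌊1569/521⌋−⌊1198/521⌋ = 3−2 = 1  ← one
n=4: ⌊1940/521⌋−⌊1569/521⌋ = 3−3 = 0
n=5: ⌊2311/521⌋−⌊1940/521⌋ = 4−3 = 1  ← one
n=6: ⌊2682/521⌋−⌊2311/521⌋ = 5−4 = 1  ← one
n=7: ⌊3053/521⌋−⌊2682/521⌋ = 5−5 = 0
n=8: ⌊3424/521⌋−⌊3053/521⌋ = 6−5 = 1  ← one
n=9: ⌊3795/521⌋−⌊3424/521⌋ = 7−6 = 1  ← one
n=10: ⌊4166/521⌋−⌊3795/521⌋ = 7−7 = 0
n=11: ⌊4537/521⌋−⌊4166/521⌋ = 8−7 = 1  ← one
n=12: ⌊4908/521⌋−⌊4537/521⌋ = 9−8 = 1  ← one
n=13: ⌊5279/521⌋−⌊4908/521⌋ = 10−9 = 1  ← one
n=14: ⌊5650/521⌋−⌊5279/521⌋ = 10−10 = 0
n=15: ⌊6021/521⌋−⌊5650/521⌋ = 11−10 = 1  ← one
positions of the first 11 ones: 1 2 3 5 6 8 9 11 12 13 15

1 2 3 5 6 8 9 11 12 13 15


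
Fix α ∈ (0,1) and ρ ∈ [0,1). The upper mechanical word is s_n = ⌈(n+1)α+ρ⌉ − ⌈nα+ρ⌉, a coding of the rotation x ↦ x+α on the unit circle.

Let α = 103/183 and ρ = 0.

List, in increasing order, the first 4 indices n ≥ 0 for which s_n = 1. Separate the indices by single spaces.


0 1 3 5

n=0: ⌈103/183⌉−⌈0/183⌉ = 1−0 = 1  ← one
n=1: ⌈206/183⌉−⌈103/183⌉ = 2−1 = 1  ← one
n=2: ⌈309/183⌉−⌈206/183⌉ = 2−2 = 0
n=3: ⌈412/183⌉−⌈309/183⌉ = 3−2 = 1  ← one
n=4: ⌈515/183⌉−⌈412/183⌉ = 3−3 = 0
n=5: ⌈618/183⌉−⌈515/183⌉ = 4−3 = 1  ← one
positions of the first 4 ones: 0 1 3 5


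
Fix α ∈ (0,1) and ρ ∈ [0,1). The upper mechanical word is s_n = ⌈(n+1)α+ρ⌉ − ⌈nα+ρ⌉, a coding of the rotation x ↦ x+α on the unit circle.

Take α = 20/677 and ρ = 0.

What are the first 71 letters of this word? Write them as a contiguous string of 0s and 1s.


10000000000000000000000000000000010000000000000000000000000000000001000

n=0: ⌈(1·20)/677⌉ − ⌈(0·20)/677⌉ = ⌈20/677⌉ − ⌈0/677⌉ = 1 − 0 = 1
n=1: ⌈(2·20)/677⌉ − ⌈(1·20)/677⌉ = ⌈40/677⌉ − ⌈20/677⌉ = 1 − 1 = 0
n=2: ⌈(3·20)/677⌉ − ⌈(2·20)/677⌉ = ⌈60/677⌉ − ⌈40/677⌉ = 1 − 1 = 0
n=3: ⌈(4·20)/677⌉ − ⌈(3·20)/677⌉ = ⌈80/677⌉ − ⌈60/677⌉ = 1 − 1 = 0
n=4: ⌈(5·20)/677⌉ − ⌈(4·20)/677⌉ = ⌈100/677⌉ − ⌈80/677⌉ = 1 − 1 = 0
n=5: ⌈(6·20)/677⌉ − ⌈(5·20)/677⌉ = ⌈120/677⌉ − ⌈100/677⌉ = 1 − 1 = 0
n=6: ⌈(7·20)/677⌉ − ⌈(6·20)/677⌉ = ⌈140/677⌉ − ⌈120/677⌉ = 1 − 1 = 0
n=7: ⌈(8·20)/677⌉ − ⌈(7·20)/677⌉ = ⌈160/677⌉ − ⌈140/677⌉ = 1 − 1 = 0
n=8: ⌈(9·20)/677⌉ − ⌈(8·20)/677⌉ = ⌈180/677⌉ − ⌈160/677⌉ = 1 − 1 = 0
n=9: ⌈(10·20)/677⌉ − ⌈(9·20)/677⌉ = ⌈200/677⌉ − ⌈180/677⌉ = 1 − 1 = 0
n=10: ⌈(11·20)/677⌉ − ⌈(10·20)/677⌉ = ⌈220/677⌉ − ⌈200/677⌉ = 1 − 1 = 0
n=11: ⌈(12·20)/677⌉ − ⌈(11·20)/677⌉ = ⌈240/677⌉ − ⌈220/677⌉ = 1 − 1 = 0
n=12: ⌈(13·20)/677⌉ − ⌈(12·20)/677⌉ = ⌈260/677⌉ − ⌈240/677⌉ = 1 − 1 = 0
n=13: ⌈(14·20)/677⌉ − ⌈(13·20)/677⌉ = ⌈280/677⌉ − ⌈260/677⌉ = 1 − 1 = 0
n=14: ⌈(15·20)/677⌉ − ⌈(14·20)/677⌉ = ⌈300/677⌉ − ⌈280/677⌉ = 1 − 1 = 0
n=15: ⌈(16·20)/677⌉ − ⌈(15·20)/677⌉ = ⌈320/677⌉ − ⌈300/677⌉ = 1 − 1 = 0
n=16: ⌈(17·20)/677⌉ − ⌈(16·20)/677⌉ = ⌈340/677⌉ − ⌈320/677⌉ = 1 − 1 = 0
n=17: ⌈(18·20)/677⌉ − ⌈(17·20)/677⌉ = ⌈360/677⌉ − ⌈340/677⌉ = 1 − 1 = 0
n=18: ⌈(19·20)/677⌉ − ⌈(18·20)/677⌉ = ⌈380/677⌉ − ⌈360/677⌉ = 1 − 1 = 0
n=19: ⌈(20·20)/677⌉ − ⌈(19·20)/677⌉ = ⌈400/677⌉ − ⌈380/677⌉ = 1 − 1 = 0
n=20: ⌈(21·20)/677⌉ − ⌈(20·20)/677⌉ = ⌈420/677⌉ − ⌈400/677⌉ = 1 − 1 = 0
n=21: ⌈(22·20)/677⌉ − ⌈(21·20)/677⌉ = ⌈440/677⌉ − ⌈420/677⌉ = 1 − 1 = 0
n=22: ⌈(23·20)/677⌉ − ⌈(22·20)/677⌉ = ⌈460/677⌉ − ⌈440/677⌉ = 1 − 1 = 0
n=23: ⌈(24·20)/677⌉ − ⌈(23·20)/677⌉ = ⌈480/677⌉ − ⌈460/677⌉ = 1 − 1 = 0
n=24: ⌈(25·20)/677⌉ − ⌈(24·20)/677⌉ = ⌈500/677⌉ − ⌈480/677⌉ = 1 − 1 = 0
n=25: ⌈(26·20)/677⌉ − ⌈(25·20)/677⌉ = ⌈520/677⌉ − ⌈500/677⌉ = 1 − 1 = 0
n=26: ⌈(27·20)/677⌉ − ⌈(26·20)/677⌉ = ⌈540/677⌉ − ⌈520/677⌉ = 1 − 1 = 0
n=27: ⌈(28·20)/677⌉ − ⌈(27·20)/677⌉ = ⌈560/677⌉ − ⌈540/677⌉ = 1 − 1 = 0
n=28: ⌈(29·20)/677⌉ − ⌈(28·20)/677⌉ = ⌈580/677⌉ − ⌈560/677⌉ = 1 − 1 = 0
n=29: ⌈(30·20)/677⌉ − ⌈(29·20)/677⌉ = ⌈600/677⌉ − ⌈580/677⌉ = 1 − 1 = 0
n=30: ⌈(31·20)/677⌉ − ⌈(30·20)/677⌉ = ⌈620/677⌉ − ⌈600/677⌉ = 1 − 1 = 0
n=31: ⌈(32·20)/677⌉ − ⌈(31·20)/677⌉ = ⌈640/677⌉ − ⌈620/677⌉ = 1 − 1 = 0
n=32: ⌈(33·20)/677⌉ − ⌈(32·20)/677⌉ = ⌈660/677⌉ − ⌈640/677⌉ = 1 − 1 = 0
n=33: ⌈(34·20)/677⌉ − ⌈(33·20)/677⌉ = ⌈680/677⌉ − ⌈660/677⌉ = 2 − 1 = 1
n=34: ⌈(35·20)/677⌉ − ⌈(34·20)/677⌉ = ⌈700/677⌉ − ⌈680/677⌉ = 2 − 2 = 0
n=35: ⌈(36·20)/677⌉ − ⌈(35·20)/677⌉ = ⌈720/677⌉ − ⌈700/677⌉ = 2 − 2 = 0
n=36: ⌈(37·20)/677⌉ − ⌈(36·20)/677⌉ = ⌈740/677⌉ − ⌈720/677⌉ = 2 − 2 = 0
n=37: ⌈(38·20)/677⌉ − ⌈(37·20)/677⌉ = ⌈760/677⌉ − ⌈740/677⌉ = 2 − 2 = 0
n=38: ⌈(39·20)/677⌉ − ⌈(38·20)/677⌉ = ⌈780/677⌉ − ⌈760/677⌉ = 2 − 2 = 0
n=39: ⌈(40·20)/677⌉ − ⌈(39·20)/677⌉ = ⌈800/677⌉ − ⌈780/677⌉ = 2 − 2 = 0
n=40: ⌈(41·20)/677⌉ − ⌈(40·20)/677⌉ = ⌈820/677⌉ − ⌈800/677⌉ = 2 − 2 = 0
n=41: ⌈(42·20)/677⌉ − ⌈(41·20)/677⌉ = ⌈840/677⌉ − ⌈820/677⌉ = 2 − 2 = 0
n=42: ⌈(43·20)/677⌉ − ⌈(42·20)/677⌉ = ⌈860/677⌉ − ⌈840/677⌉ = 2 − 2 = 0
n=43: ⌈(44·20)/677⌉ − ⌈(43·20)/677⌉ = ⌈880/677⌉ − ⌈860/677⌉ = 2 − 2 = 0
n=44: ⌈(45·20)/677⌉ − ⌈(44·20)/677⌉ = ⌈900/677⌉ − ⌈880/677⌉ = 2 − 2 = 0
n=45: ⌈(46·20)/677⌉ − ⌈(45·20)/677⌉ = ⌈920/677⌉ − ⌈900/677⌉ = 2 − 2 = 0
n=46: ⌈(47·20)/677⌉ − ⌈(46·20)/677⌉ = ⌈940/677⌉ − ⌈920/677⌉ = 2 − 2 = 0
n=47: ⌈(48·20)/677⌉ − ⌈(47·20)/677⌉ = ⌈960/677⌉ − ⌈940/677⌉ = 2 − 2 = 0
n=48: ⌈(49·20)/677⌉ − ⌈(48·20)/677⌉ = ⌈980/677⌉ − ⌈960/677⌉ = 2 − 2 = 0
n=49: ⌈(50·20)/677⌉ − ⌈(49·20)/677⌉ = ⌈1000/677⌉ − ⌈980/677⌉ = 2 − 2 = 0
n=50: ⌈(51·20)/677⌉ − ⌈(50·20)/677⌉ = ⌈1020/677⌉ − ⌈1000/677⌉ = 2 − 2 = 0
n=51: ⌈(52·20)/677⌉ − ⌈(51·20)/677⌉ = ⌈1040/677⌉ − ⌈1020/677⌉ = 2 − 2 = 0
n=52: ⌈(53·20)/677⌉ − ⌈(52·20)/677⌉ = ⌈1060/677⌉ − ⌈1040/677⌉ = 2 − 2 = 0
n=53: ⌈(54·20)/677⌉ − ⌈(53·20)/677⌉ = ⌈1080/677⌉ − ⌈1060/677⌉ = 2 − 2 = 0
n=54: ⌈(55·20)/677⌉ − ⌈(54·20)/677⌉ = ⌈1100/677⌉ − ⌈1080/677⌉ = 2 − 2 = 0
n=55: ⌈(56·20)/677⌉ − ⌈(55·20)/677⌉ = ⌈1120/677⌉ − ⌈1100/677⌉ = 2 − 2 = 0
n=56: ⌈(57·20)/677⌉ − ⌈(56·20)/677⌉ = ⌈1140/677⌉ − ⌈1120/677⌉ = 2 − 2 = 0
n=57: ⌈(58·20)/677⌉ − ⌈(57·20)/677⌉ = ⌈1160/677⌉ − ⌈1140/677⌉ = 2 − 2 = 0
n=58: ⌈(59·20)/677⌉ − ⌈(58·20)/677⌉ = ⌈1180/677⌉ − ⌈1160/677⌉ = 2 − 2 = 0
n=59: ⌈(60·20)/677⌉ − ⌈(59·20)/677⌉ = ⌈1200/677⌉ − ⌈1180/677⌉ = 2 − 2 = 0
n=60: ⌈(61·20)/677⌉ − ⌈(60·20)/677⌉ = ⌈1220/677⌉ − ⌈1200/677⌉ = 2 − 2 = 0
n=61: ⌈(62·20)/677⌉ − ⌈(61·20)/677⌉ = ⌈1240/677⌉ − ⌈1220/677⌉ = 2 − 2 = 0
n=62: ⌈(63·20)/677⌉ − ⌈(62·20)/677⌉ = ⌈1260/677⌉ − ⌈1240/677⌉ = 2 − 2 = 0
n=63: ⌈(64·20)/677⌉ − ⌈(63·20)/677⌉ = ⌈1280/677⌉ − ⌈1260/677⌉ = 2 − 2 = 0
n=64: ⌈(65·20)/677⌉ − ⌈(64·20)/677⌉ = ⌈1300/677⌉ − ⌈1280/677⌉ = 2 − 2 = 0
n=65: ⌈(66·20)/677⌉ − ⌈(65·20)/677⌉ = ⌈1320/677⌉ − ⌈1300/677⌉ = 2 − 2 = 0
n=66: ⌈(67·20)/677⌉ − ⌈(66·20)/677⌉ = ⌈1340/677⌉ − ⌈1320/677⌉ = 2 − 2 = 0
n=67: ⌈(68·20)/677⌉ − ⌈(67·20)/677⌉ = ⌈1360/677⌉ − ⌈1340/677⌉ = 3 − 2 = 1
n=68: ⌈(69·20)/677⌉ − ⌈(68·20)/677⌉ = ⌈1380/677⌉ − ⌈1360/677⌉ = 3 − 3 = 0
n=69: ⌈(70·20)/677⌉ − ⌈(69·20)/677⌉ = ⌈1400/677⌉ − ⌈1380/677⌉ = 3 − 3 = 0
n=70: ⌈(71·20)/677⌉ − ⌈(70·20)/677⌉ = ⌈1420/677⌉ − ⌈1400/677⌉ = 3 − 3 = 0


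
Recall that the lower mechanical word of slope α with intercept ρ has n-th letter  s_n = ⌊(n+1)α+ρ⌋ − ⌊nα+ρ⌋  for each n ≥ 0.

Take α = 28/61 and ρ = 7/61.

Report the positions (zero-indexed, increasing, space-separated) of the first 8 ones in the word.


n=0: ⌊35/61⌋−⌊7/61⌋ = 0−0 = 0
n=1: ⌊63/61⌋−⌊35/61⌋ = 1−0 = 1  ← one
n=2: ⌊91/61⌋−⌊63/61⌋ = 1−1 = 0
n=3: ⌊119/61⌋−⌊91/61⌋ = 1−1 = 0
n=4: ⌊147/61⌋−⌊119/61⌋ = 2−1 = 1  ← one
n=5: ⌊175/61⌋−⌊147/61⌋ = 2−2 = 0
n=6: ⌊203/61⌋−⌊175/61⌋ = 3−2 = 1  ← one
n=7: ⌊231/61⌋−⌊203/61⌋ = 3−3 = 0
n=8: ⌊259/61⌋−⌊231/61⌋ = 4−3 = 1  ← one
n=9: ⌊287/61⌋−⌊259/61⌋ = 4−4 = 0
n=10: ⌊315/61⌋−⌊287/61⌋ = 5−4 = 1  ← one
n=11: ⌊343/61⌋−⌊315/61⌋ = 5−5 = 0
n=12: ⌊371/61⌋−⌊343/61⌋ = 6−5 = 1  ← one
n=13: ⌊399/61⌋−⌊371/61⌋ = 6−6 = 0
n=14: ⌊427/61⌋−⌊399/61⌋ = 7−6 = 1  ← one
n=15: ⌊455/61⌋−⌊427/61⌋ = 7−7 = 0
n=16: ⌊483/61⌋−⌊455/61⌋ = 7−7 = 0
n=17: ⌊511/61⌋−⌊483/61⌋ = 8−7 = 1  ← one
positions of the first 8 ones: 1 4 6 8 10 12 14 17

1 4 6 8 10 12 14 17


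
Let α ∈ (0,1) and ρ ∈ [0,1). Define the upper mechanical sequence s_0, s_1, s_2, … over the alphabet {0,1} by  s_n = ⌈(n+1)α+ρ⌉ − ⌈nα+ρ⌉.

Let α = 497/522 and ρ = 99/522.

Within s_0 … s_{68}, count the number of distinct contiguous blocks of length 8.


9

t_n = ⌈(n·497+99)/522⌉ for n = 0 … 69:
  n=0…9: ⌈99/522⌉=1 ⌈596/522⌉=2 ⌈1093/522⌉=3 ⌈1590/522⌉=4 ⌈2087/522⌉=4 ⌈2584/522⌉=5 ⌈3081/522⌉=6 ⌈3578/522⌉=7 ⌈4075/522⌉=8 ⌈4572/522⌉=9
  n=10…19: ⌈5069/522⌉=10 ⌈5566/522⌉=11 ⌈6063/522⌉=12 ⌈6560/522⌉=13 ⌈7057/522⌉=14 ⌈7554/522⌉=15 ⌈8051/522⌉=16 ⌈8548/522⌉=17 ⌈9045/522⌉=18 ⌈9542/522⌉=19
  n=20…29: ⌈10039/522⌉=20 ⌈10536/522⌉=21 ⌈11033/522⌉=22 ⌈11530/522⌉=23 ⌈12027/522⌉=24 ⌈12524/522⌉=24 ⌈13021/522⌉=25 ⌈13518/522⌉=26 ⌈14015/522⌉=27 ⌈14512/522⌉=28
  n=30…39: ⌈15009/522⌉=29 ⌈15506/522⌉=30 ⌈16003/522⌉=31 ⌈16500/522⌉=32 ⌈16997/522⌉=33 ⌈17494/522⌉=34 ⌈17991/522⌉=35 ⌈18488/522⌉=36 ⌈18985/522⌉=37 ⌈19482/522⌉=38
  n=40…49: ⌈19979/522⌉=39 ⌈20476/522⌉=40 ⌈20973/522⌉=41 ⌈21470/522⌉=42 ⌈21967/522⌉=43 ⌈22464/522⌉=44 ⌈22961/522⌉=44 ⌈23458/522⌉=45 ⌈23955/522⌉=46 ⌈24452/522⌉=47
  n=50…59: ⌈24949/522⌉=48 ⌈25446/522⌉=49 ⌈25943/522⌉=50 ⌈26440/522⌉=51 ⌈26937/522⌉=52 ⌈27434/522⌉=53 ⌈27931/522⌉=54 ⌈28428/522⌉=55 ⌈28925/522⌉=56 ⌈29422/522⌉=57
  n=60…69: ⌈29919/522⌉=58 ⌈30416/522⌉=59 ⌈30913/522⌉=60 ⌈31410/522⌉=61 ⌈31907/522⌉=62 ⌈32404/522⌉=63 ⌈32901/522⌉=64 ⌈33398/522⌉=64 ⌈33895/522⌉=65 ⌈34392/522⌉=66
s_n = t_(n+1) − t_n for n = 0 … 68 gives
prefix = 111011111111111111111111011111111111111111111011111111111111111111011
slide a length-8 window over [0..7] … [61..68] (62 windows); first occurrence of each distinct factor:
  [  0..  7] 11101111
  [  1..  8] 11011111
  [  2..  9] 10111111
  [  3.. 10] 01111111
  [  4.. 11] 11111111
  [ 17.. 24] 11111110
  [ 18.. 25] 11111101
  [ 19.. 26] 11111011
  [ 20.. 27] 11110111
  (the other 53 windows repeat one of these)
distinct factors: {01111111, 10111111, 11011111, 11101111, 11110111, 11111011, 11111101, 11111110, 11111111}
count = 9  (Sturmian bound for length 8 is 9)


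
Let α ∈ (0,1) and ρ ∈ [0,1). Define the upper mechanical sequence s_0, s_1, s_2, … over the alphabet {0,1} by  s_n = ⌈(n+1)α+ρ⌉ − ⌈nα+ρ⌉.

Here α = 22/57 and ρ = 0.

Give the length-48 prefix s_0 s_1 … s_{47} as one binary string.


n=0: ⌈(1·22)/57⌉ − ⌈(0·22)/57⌉ = ⌈22/57⌉ − ⌈0/57⌉ = 1 − 0 = 1
n=1: ⌈(2·22)/57⌉ − ⌈(1·22)/57⌉ = ⌈44/57⌉ − ⌈22/57⌉ = 1 − 1 = 0
n=2: ⌈(3·22)/57⌉ − ⌈(2·22)/57⌉ = ⌈66/57⌉ − ⌈44/57⌉ = 2 − 1 = 1
n=3: ⌈(4·22)/57⌉ − ⌈(3·22)/57⌉ = ⌈88/57⌉ − ⌈66/57⌉ = 2 − 2 = 0
n=4: ⌈(5·22)/57⌉ − ⌈(4·22)/57⌉ = ⌈110/57⌉ − ⌈88/57⌉ = 2 − 2 = 0
n=5: ⌈(6·22)/57⌉ − ⌈(5·22)/57⌉ = ⌈132/57⌉ − ⌈110/57⌉ = 3 − 2 = 1
n=6: ⌈(7·22)/57⌉ − ⌈(6·22)/57⌉ = ⌈154/57⌉ − ⌈132/57⌉ = 3 − 3 = 0
n=7: ⌈(8·22)/57⌉ − ⌈(7·22)/57⌉ = ⌈176/57⌉ − ⌈154/57⌉ = 4 − 3 = 1
n=8: ⌈(9·22)/57⌉ − ⌈(8·22)/57⌉ = ⌈198/57⌉ − ⌈176/57⌉ = 4 − 4 = 0
n=9: ⌈(10·22)/57⌉ − ⌈(9·22)/57⌉ = ⌈220/57⌉ − ⌈198/57⌉ = 4 − 4 = 0
n=10: ⌈(11·22)/57⌉ − ⌈(10·22)/57⌉ = ⌈242/57⌉ − ⌈220/57⌉ = 5 − 4 = 1
n=11: ⌈(12·22)/57⌉ − ⌈(11·22)/57⌉ = ⌈264/57⌉ − ⌈242/57⌉ = 5 − 5 = 0
n=12: ⌈(13·22)/57⌉ − ⌈(12·22)/57⌉ = ⌈286/57⌉ − ⌈264/57⌉ = 6 − 5 = 1
n=13: ⌈(14·22)/57⌉ − ⌈(13·22)/57⌉ = ⌈308/57⌉ − ⌈286/57⌉ = 6 − 6 = 0
n=14: ⌈(15·22)/57⌉ − ⌈(14·22)/57⌉ = ⌈330/57⌉ − ⌈308/57⌉ = 6 − 6 = 0
n=15: ⌈(16·22)/57⌉ − ⌈(15·22)/57⌉ = ⌈352/57⌉ − ⌈330/57⌉ = 7 − 6 = 1
n=16: ⌈(17·22)/57⌉ − ⌈(16·22)/57⌉ = ⌈374/57⌉ − ⌈352/57⌉ = 7 − 7 = 0
n=17: ⌈(18·22)/57⌉ − ⌈(17·22)/57⌉ = ⌈396/57⌉ − ⌈374/57⌉ = 7 − 7 = 0
n=18: ⌈(19·22)/57⌉ − ⌈(18·22)/57⌉ = ⌈418/57⌉ − ⌈396/57⌉ = 8 − 7 = 1
n=19: ⌈(20·22)/57⌉ − ⌈(19·22)/57⌉ = ⌈440/57⌉ − ⌈418/57⌉ = 8 − 8 = 0
n=20: ⌈(21·22)/57⌉ − ⌈(20·22)/57⌉ = ⌈462/57⌉ − ⌈440/57⌉ = 9 − 8 = 1
n=21: ⌈(22·22)/57⌉ − ⌈(21·22)/57⌉ = ⌈484/57⌉ − ⌈462/57⌉ = 9 − 9 = 0
n=22: ⌈(23·22)/57⌉ − ⌈(22·22)/57⌉ = ⌈506/57⌉ − ⌈484/57⌉ = 9 − 9 = 0
n=23: ⌈(24·22)/57⌉ − ⌈(23·22)/57⌉ = ⌈528/57⌉ − ⌈506/57⌉ = 10 − 9 = 1
n=24: ⌈(25·22)/57⌉ − ⌈(24·22)/57⌉ = ⌈550/57⌉ − ⌈528/57⌉ = 10 − 10 = 0
n=25: ⌈(26·22)/57⌉ − ⌈(25·22)/57⌉ = ⌈572/57⌉ − ⌈550/57⌉ = 11 − 10 = 1
n=26: ⌈(27·22)/57⌉ − ⌈(26·22)/57⌉ = ⌈594/57⌉ − ⌈572/57⌉ = 11 − 11 = 0
n=27: ⌈(28·22)/57⌉ − ⌈(27·22)/57⌉ = ⌈616/57⌉ − ⌈594/57⌉ = 11 − 11 = 0
n=28: ⌈(29·22)/57⌉ − ⌈(28·22)/57⌉ = ⌈638/57⌉ − ⌈616/57⌉ = 12 − 11 = 1
n=29: ⌈(30·22)/57⌉ − ⌈(29·22)/57⌉ = ⌈660/57⌉ − ⌈638/57⌉ = 12 − 12 = 0
n=30: ⌈(31·22)/57⌉ − ⌈(30·22)/57⌉ = ⌈682/57⌉ − ⌈660/57⌉ = 12 − 12 = 0
n=31: ⌈(32·22)/57⌉ − ⌈(31·22)/57⌉ = ⌈704/57⌉ − ⌈682/57⌉ = 13 − 12 = 1
n=32: ⌈(33·22)/57⌉ − ⌈(32·22)/57⌉ = ⌈726/57⌉ − ⌈704/57⌉ = 13 − 13 = 0
n=33: ⌈(34·22)/57⌉ − ⌈(33·22)/57⌉ = ⌈748/57⌉ − ⌈726/57⌉ = 14 − 13 = 1
n=34: ⌈(35·22)/57⌉ − ⌈(34·22)/57⌉ = ⌈770/57⌉ − ⌈748/57⌉ = 14 − 14 = 0
n=35: ⌈(36·22)/57⌉ − ⌈(35·22)/57⌉ = ⌈792/57⌉ − ⌈770/57⌉ = 14 − 14 = 0
n=36: ⌈(37·22)/57⌉ − ⌈(36·22)/57⌉ = ⌈814/57⌉ − ⌈792/57⌉ = 15 − 14 = 1
n=37: ⌈(38·22)/57⌉ − ⌈(37·22)/57⌉ = ⌈836/57⌉ − ⌈814/57⌉ = 15 − 15 = 0
n=38: ⌈(39·22)/57⌉ − ⌈(38·22)/57⌉ = ⌈858/57⌉ − ⌈836/57⌉ = 16 − 15 = 1
n=39: ⌈(40·22)/57⌉ − ⌈(39·22)/57⌉ = ⌈880/57⌉ − ⌈858/57⌉ = 16 − 16 = 0
n=40: ⌈(41·22)/57⌉ − ⌈(40·22)/57⌉ = ⌈902/57⌉ − ⌈880/57⌉ = 16 − 16 = 0
n=41: ⌈(42·22)/57⌉ − ⌈(41·22)/57⌉ = ⌈924/57⌉ − ⌈902/57⌉ = 17 − 16 = 1
n=42: ⌈(43·22)/57⌉ − ⌈(42·22)/57⌉ = ⌈946/57⌉ − ⌈924/57⌉ = 17 − 17 = 0
n=43: ⌈(44·22)/57⌉ − ⌈(43·22)/57⌉ = ⌈968/57⌉ − ⌈946/57⌉ = 17 − 17 = 0
n=44: ⌈(45·22)/57⌉ − ⌈(44·22)/57⌉ = ⌈990/57⌉ − ⌈968/57⌉ = 18 − 17 = 1
n=45: ⌈(46·22)/57⌉ − ⌈(45·22)/57⌉ = ⌈1012/57⌉ − ⌈990/57⌉ = 18 − 18 = 0
n=46: ⌈(47·22)/57⌉ − ⌈(46·22)/57⌉ = ⌈1034/57⌉ − ⌈1012/57⌉ = 19 − 18 = 1
n=47: ⌈(48·22)/57⌉ − ⌈(47·22)/57⌉ = ⌈1056/57⌉ − ⌈1034/57⌉ = 19 − 19 = 0

101001010010100100101001010010010100101001001010


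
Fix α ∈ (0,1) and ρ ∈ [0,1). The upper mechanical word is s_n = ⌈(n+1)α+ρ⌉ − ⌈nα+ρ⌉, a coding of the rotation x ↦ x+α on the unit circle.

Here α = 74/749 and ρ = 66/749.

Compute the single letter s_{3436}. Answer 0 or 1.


(n+1)α + ρ = (3437·74 + 66) / 749 = 254404/749
nα + ρ     = (3436·74 + 66) / 749 = 254330/749
⌈254404/749⌉ = 340,  ⌈254330/749⌉ = 340
s_{3436} = 340 − 340 = 0

0


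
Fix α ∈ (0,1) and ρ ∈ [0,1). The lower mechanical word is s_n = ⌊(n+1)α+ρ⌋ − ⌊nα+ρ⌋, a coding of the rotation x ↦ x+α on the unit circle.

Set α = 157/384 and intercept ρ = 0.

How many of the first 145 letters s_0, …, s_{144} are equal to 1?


#1s = Σ_{n=0}^{144} s_n = Σ_{n=0}^{144} (⌊(n+1)α+ρ⌋ − ⌊nα+ρ⌋)
the sum telescopes: every ⌊nα+ρ⌋ with 0 < n < 145 appears once with + and once with −, leaving ⌊145α+ρ⌋ − ⌊0·α+ρ⌋
145α + ρ = (145·157) / 384 = 22765/384
ρ = 0/384
⌊22765/384⌋ = 59,  ⌊0/384⌋ = 0
#1s = 59 − 0 = 59

59


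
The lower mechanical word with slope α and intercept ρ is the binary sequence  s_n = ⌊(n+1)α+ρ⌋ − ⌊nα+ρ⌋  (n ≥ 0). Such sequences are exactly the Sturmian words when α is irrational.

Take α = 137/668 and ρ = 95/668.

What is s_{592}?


(n+1)α + ρ = (593·137 + 95) / 668 = 81336/668
nα + ρ     = (592·137 + 95) / 668 = 81199/668
⌊81336/668⌋ = 121,  ⌊81199/668⌋ = 121
s_{592} = 121 − 121 = 0

0


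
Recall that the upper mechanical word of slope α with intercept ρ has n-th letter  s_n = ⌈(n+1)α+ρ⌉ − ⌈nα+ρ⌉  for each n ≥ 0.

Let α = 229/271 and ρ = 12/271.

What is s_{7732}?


(n+1)α + ρ = (7733·229 + 12) / 271 = 1770869/271
nα + ρ     = (7732·229 + 12) / 271 = 1770640/271
⌈1770869/271⌉ = 6535,  ⌈1770640/271⌉ = 6534
s_{7732} = 6535 − 6534 = 1

1
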